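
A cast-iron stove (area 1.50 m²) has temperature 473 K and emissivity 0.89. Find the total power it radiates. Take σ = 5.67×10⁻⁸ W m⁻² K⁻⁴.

P = εσAT⁴ = 0.89 × 5.67×10⁻⁸ × 1.50 × (473)⁴ = 0.89 × 5.67×10⁻⁸ × 1.50 × 5.01×10^10.
P = 3790 W.

P ≈ 3790 W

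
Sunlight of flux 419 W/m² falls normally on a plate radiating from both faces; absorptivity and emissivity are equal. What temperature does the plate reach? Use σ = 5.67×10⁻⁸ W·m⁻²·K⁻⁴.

Absorbed flux αS = emitted flux 2εσT⁴ per unit area; with α = ε this gives T = (S/2σ)^(1/4).
T = (419 / (2 × 5.67×10⁻⁸))^(1/4) = (3.69×10^9)^(1/4).
T = 247 K.

T ≈ 247 K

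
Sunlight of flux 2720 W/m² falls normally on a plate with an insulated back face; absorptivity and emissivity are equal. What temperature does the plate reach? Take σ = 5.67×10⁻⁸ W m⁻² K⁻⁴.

T ≈ 468 K

Absorbed flux αS = emitted flux εσT⁴ (one radiating face); with α = ε, T = (S/σ)^(1/4).
T = (2720 / 5.67×10⁻⁸)^(1/4) = (4.80×10^10)^(1/4).
T = 468 K.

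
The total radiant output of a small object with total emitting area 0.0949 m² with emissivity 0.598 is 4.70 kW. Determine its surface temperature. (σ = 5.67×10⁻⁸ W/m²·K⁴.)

From P = εσAT⁴, T = (P / εσA)^(1/4) = (4700 / (0.598 × 5.67×10⁻⁸ × 0.0949))^(1/4).
T = (1.46×10^12)^(1/4) = 1100 K.

T ≈ 1100 K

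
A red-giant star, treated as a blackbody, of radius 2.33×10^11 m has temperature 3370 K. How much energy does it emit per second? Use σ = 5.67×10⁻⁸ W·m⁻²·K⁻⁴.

P ≈ 4.99×10^30 W

A = 4πr² = 4π × (2.33×10^11)² = 6.82×10^23 m².
P = σAT⁴ = 5.67×10⁻⁸ × 6.82×10^23 × (3370)⁴ = 5.67×10⁻⁸ × 6.82×10^23 × 1.29×10^14.
P = 4.99×10^30 W.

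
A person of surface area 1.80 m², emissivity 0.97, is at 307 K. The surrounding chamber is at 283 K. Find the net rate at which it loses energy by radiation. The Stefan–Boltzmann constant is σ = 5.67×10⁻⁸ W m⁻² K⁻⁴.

Q ≈ 244 W

Q = εσA(T⁴ − T_s⁴). T⁴ − T_s⁴ = (307)⁴ − (283)⁴ = 8.88×10^9 − 6.41×10^9 = 2.47×10^9 K⁴.
Q = 0.97 × 5.67×10⁻⁸ × 1.80 × 2.47×10^9 = 244 W.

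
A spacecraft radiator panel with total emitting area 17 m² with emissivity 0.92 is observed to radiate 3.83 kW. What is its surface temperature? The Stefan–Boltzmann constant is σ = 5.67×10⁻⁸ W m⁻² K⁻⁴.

From P = εσAT⁴, T = (P / εσA)^(1/4) = (3830 / (0.92 × 5.67×10⁻⁸ × 17.0))^(1/4).
T = (4.32×10^9)^(1/4) = 256 K.

T ≈ 256 K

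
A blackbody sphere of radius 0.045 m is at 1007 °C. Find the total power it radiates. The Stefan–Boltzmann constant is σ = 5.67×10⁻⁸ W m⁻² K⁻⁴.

A = 4πr² = 4π × (0.045)² = 0.0254 m².
1007 °C = 1280 K.
P = σAT⁴ = 5.67×10⁻⁸ × 0.0254 × (1280)⁴ = 5.67×10⁻⁸ × 0.0254 × 2.68×10^12.
P = 3870 W.

P ≈ 3870 W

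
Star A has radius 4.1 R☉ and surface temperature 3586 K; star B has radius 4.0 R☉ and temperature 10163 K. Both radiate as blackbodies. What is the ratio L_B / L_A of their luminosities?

L_B/L_A ≈ 61.4

L = 4πR²σT⁴ ∝ R²T⁴, so L_B/L_A = (4.0/4.1)² × (10163/3586)⁴ = 0.952 × 64.5 = 61.4.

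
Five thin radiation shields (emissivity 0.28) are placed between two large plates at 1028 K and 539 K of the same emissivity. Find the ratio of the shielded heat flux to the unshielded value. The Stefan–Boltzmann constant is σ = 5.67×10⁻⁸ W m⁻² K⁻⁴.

ratio ≈ 0.167

With N identical shields there are N+1 = 6 gaps in series, each with the same radiative resistance, so the flux falls to 1/(N+1) of its unshielded value.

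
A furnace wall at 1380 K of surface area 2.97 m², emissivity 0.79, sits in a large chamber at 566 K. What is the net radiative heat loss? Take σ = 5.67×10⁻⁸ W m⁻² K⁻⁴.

Q ≈ 4.69×10^5 W

Q = εσA(T⁴ − T_s⁴). T⁴ − T_s⁴ = (1380)⁴ − (566)⁴ = 3.63×10^12 − 1.03×10^11 = 3.52×10^12 K⁴.
Q = 0.79 × 5.67×10⁻⁸ × 2.97 × 3.52×10^12 = 4.69×10^5 W.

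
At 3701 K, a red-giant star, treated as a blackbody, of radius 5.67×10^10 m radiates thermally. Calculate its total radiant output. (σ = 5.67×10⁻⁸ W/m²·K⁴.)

P ≈ 4.30×10^29 W

A = 4πr² = 4π × (5.67×10^10)² = 4.04×10^22 m².
P = σAT⁴ = 5.67×10⁻⁸ × 4.04×10^22 × (3701)⁴ = 5.67×10⁻⁸ × 4.04×10^22 × 1.88×10^14.
P = 4.30×10^29 W.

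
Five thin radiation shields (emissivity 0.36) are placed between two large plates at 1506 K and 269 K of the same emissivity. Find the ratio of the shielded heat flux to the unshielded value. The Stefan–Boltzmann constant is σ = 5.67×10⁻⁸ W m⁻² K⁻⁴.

ratio ≈ 0.167

With N identical shields there are N+1 = 6 gaps in series, each with the same radiative resistance, so the flux falls to 1/(N+1) of its unshielded value.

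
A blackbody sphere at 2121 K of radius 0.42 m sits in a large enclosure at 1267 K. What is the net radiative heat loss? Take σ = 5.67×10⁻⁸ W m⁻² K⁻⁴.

Q ≈ 2.22×10^6 W

A = 4πr² = 4π × (0.42)² = 2.22 m².
Q = σA(T⁴ − T_s⁴). T⁴ − T_s⁴ = (2121)⁴ − (1267)⁴ = 2.02×10^13 − 2.58×10^12 = 1.77×10^13 K⁴.
Q = 5.67×10⁻⁸ × 2.22 × 1.77×10^13 = 2.22×10^6 W.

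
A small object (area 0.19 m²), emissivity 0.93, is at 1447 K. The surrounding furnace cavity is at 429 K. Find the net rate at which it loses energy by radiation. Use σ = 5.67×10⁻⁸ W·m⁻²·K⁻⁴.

Q = εσA(T⁴ − T_s⁴). T⁴ − T_s⁴ = (1447)⁴ − (429)⁴ = 4.38×10^12 − 3.39×10^10 = 4.35×10^12 K⁴.
Q = 0.93 × 5.67×10⁻⁸ × 0.190 × 4.35×10^12 = 43600 W.

Q ≈ 43600 W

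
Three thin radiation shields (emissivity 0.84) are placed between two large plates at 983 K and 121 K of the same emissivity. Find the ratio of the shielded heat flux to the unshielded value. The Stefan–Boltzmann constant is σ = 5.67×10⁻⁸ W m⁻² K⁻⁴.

With N identical shields there are N+1 = 4 gaps in series, each with the same radiative resistance, so the flux falls to 1/(N+1) of its unshielded value.

ratio ≈ 0.250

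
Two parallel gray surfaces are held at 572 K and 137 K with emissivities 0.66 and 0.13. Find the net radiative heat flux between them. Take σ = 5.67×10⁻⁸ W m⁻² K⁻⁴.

q ≈ 737 W/m²

For two large parallel gray plates, q = σ(T₁⁴ − T₂⁴) / (1/ε₁ + 1/ε₂ − 1).
1/ε₁ + 1/ε₂ − 1 = 1/0.66 + 1/0.13 − 1 = 8.207.
T₁⁴ − T₂⁴ = 1.07×10^11 − 3.52×10^8 = 1.07×10^11 K⁴.
q = 5.67×10⁻⁸ × 1.07×10^11 / 8.207 = 737 W/m².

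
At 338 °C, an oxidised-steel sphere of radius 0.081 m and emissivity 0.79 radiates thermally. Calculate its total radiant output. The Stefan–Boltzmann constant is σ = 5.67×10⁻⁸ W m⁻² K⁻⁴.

A = 4πr² = 4π × (0.081)² = 0.0824 m².
338 °C = 611 K.
Stefan–Boltzmann: P = εσAT⁴ = 0.79 × 5.67×10⁻⁸ × 0.0824 × (611)⁴ = 0.79 × 5.67×10⁻⁸ × 0.0824 × 1.39×10^11.
P = 515 W.

P ≈ 515 W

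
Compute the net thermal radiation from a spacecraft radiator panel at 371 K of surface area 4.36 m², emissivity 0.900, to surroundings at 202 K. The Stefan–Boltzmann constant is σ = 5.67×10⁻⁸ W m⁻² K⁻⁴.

Q ≈ 3840 W

Q = εσA(T⁴ − T_s⁴). T⁴ − T_s⁴ = (371)⁴ − (202)⁴ = 1.89×10^10 − 1.66×10^9 = 1.73×10^10 K⁴.
Q = 0.900 × 5.67×10⁻⁸ × 4.36 × 1.73×10^10 = 3840 W.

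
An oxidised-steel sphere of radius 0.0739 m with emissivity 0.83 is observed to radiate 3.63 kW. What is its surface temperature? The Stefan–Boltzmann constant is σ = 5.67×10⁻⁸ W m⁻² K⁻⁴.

A = 4πr² = 4π × (0.0739)² = 0.0686 m².
From P = εσAT⁴, T = (P / εσA)^(1/4) = (3630 / (0.83 × 5.67×10⁻⁸ × 0.0686))^(1/4).
T = (1.12×10^12)^(1/4) = 1030 K.

T ≈ 1030 K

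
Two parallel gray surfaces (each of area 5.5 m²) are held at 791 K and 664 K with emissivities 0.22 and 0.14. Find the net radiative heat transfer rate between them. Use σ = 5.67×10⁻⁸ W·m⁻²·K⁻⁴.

Q ≈ 5750 W

For two large parallel gray plates, q = σ(T₁⁴ − T₂⁴) / (1/ε₁ + 1/ε₂ − 1).
1/ε₁ + 1/ε₂ − 1 = 1/0.22 + 1/0.14 − 1 = 10.69.
T₁⁴ − T₂⁴ = 3.91×10^11 − 1.94×10^11 = 1.97×10^11 K⁴.
q = 5.67×10⁻⁸ × 1.97×10^11 / 10.69 = 1050 W/m².
Q = q·A = 1050 × 5.5 = 5750 W.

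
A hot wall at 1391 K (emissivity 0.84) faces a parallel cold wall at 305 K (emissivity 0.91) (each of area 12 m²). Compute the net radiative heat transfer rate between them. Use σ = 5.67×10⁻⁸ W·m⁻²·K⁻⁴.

Q ≈ 1.97×10^6 W

For two large parallel gray plates, q = σ(T₁⁴ − T₂⁴) / (1/ε₁ + 1/ε₂ − 1).
1/ε₁ + 1/ε₂ − 1 = 1/0.84 + 1/0.91 − 1 = 1.289.
T₁⁴ − T₂⁴ = 3.74×10^12 − 8.65×10^9 = 3.74×10^12 K⁴.
q = 5.67×10⁻⁸ × 3.74×10^12 / 1.289 = 1.64×10^5 W/m².
Q = q·A = 1.64×10^5 × 12 = 1.97×10^6 W.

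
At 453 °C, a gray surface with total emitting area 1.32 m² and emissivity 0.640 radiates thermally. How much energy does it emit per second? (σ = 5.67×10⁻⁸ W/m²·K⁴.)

P ≈ 13300 W

453 °C = 726 K.
Stefan–Boltzmann: P = εσAT⁴ = 0.640 × 5.67×10⁻⁸ × 1.32 × (726)⁴ = 0.640 × 5.67×10⁻⁸ × 1.32 × 2.78×10^11.
P = 13300 W.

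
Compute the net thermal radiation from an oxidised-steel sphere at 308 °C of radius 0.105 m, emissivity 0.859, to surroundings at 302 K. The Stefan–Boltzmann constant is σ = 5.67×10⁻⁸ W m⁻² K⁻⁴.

A = 4πr² = 4π × (0.105)² = 0.139 m².
Convert: 308 °C = 581 K.
Q = εσA(T⁴ − T_s⁴). T⁴ − T_s⁴ = (581)⁴ − (302)⁴ = 1.14×10^11 − 8.32×10^9 = 1.06×10^11 K⁴.
Q = 0.859 × 5.67×10⁻⁸ × 0.139 × 1.06×10^11 = 713 W.

Q ≈ 713 W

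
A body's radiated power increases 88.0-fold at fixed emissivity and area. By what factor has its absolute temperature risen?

P ∝ T⁴ ⇒ T ∝ P^(1/4), so T scales by (88.0)^(1/4) = 3.06.

factor ≈ 3.06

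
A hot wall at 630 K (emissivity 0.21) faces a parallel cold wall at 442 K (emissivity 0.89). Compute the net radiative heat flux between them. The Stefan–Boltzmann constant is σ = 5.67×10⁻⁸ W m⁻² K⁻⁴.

q ≈ 1390 W/m²

For two large parallel gray plates, q = σ(T₁⁴ − T₂⁴) / (1/ε₁ + 1/ε₂ − 1).
1/ε₁ + 1/ε₂ − 1 = 1/0.21 + 1/0.89 − 1 = 4.886.
T₁⁴ − T₂⁴ = 1.58×10^11 − 3.82×10^10 = 1.19×10^11 K⁴.
q = 5.67×10⁻⁸ × 1.19×10^11 / 4.886 = 1390 W/m².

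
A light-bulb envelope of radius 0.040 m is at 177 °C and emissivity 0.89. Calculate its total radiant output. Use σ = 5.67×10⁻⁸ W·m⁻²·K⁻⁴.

P ≈ 41.6 W

A = 4πr² = 4π × (0.040)² = 0.0201 m².
177 °C = 450 K.
P = εσAT⁴ = 0.89 × 5.67×10⁻⁸ × 0.0201 × (450)⁴ = 0.89 × 5.67×10⁻⁸ × 0.0201 × 4.10×10^10.
P = 41.6 W.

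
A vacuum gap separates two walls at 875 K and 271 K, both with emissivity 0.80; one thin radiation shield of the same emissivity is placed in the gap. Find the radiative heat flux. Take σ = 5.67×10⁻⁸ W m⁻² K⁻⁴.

Each of the 2 gaps contributes resistance (2/ε − 1) = 2/0.80 − 1 = 1.500; total = 3.000.
q = σ(T₁⁴ − T₂⁴) / 3.000 = 5.67×10⁻⁸ × 5.81×10^11 / 3.000 = 11000 W/m².

q ≈ 11000 W/m²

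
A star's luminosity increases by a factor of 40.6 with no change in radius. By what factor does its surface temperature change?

factor ≈ 2.52

P ∝ T⁴ ⇒ T ∝ P^(1/4), so T scales by (40.6)^(1/4) = 2.52.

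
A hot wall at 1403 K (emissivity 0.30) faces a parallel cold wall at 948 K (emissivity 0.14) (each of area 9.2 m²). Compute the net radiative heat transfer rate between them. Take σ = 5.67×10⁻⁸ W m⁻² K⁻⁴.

For two large parallel gray plates, q = σ(T₁⁴ − T₂⁴) / (1/ε₁ + 1/ε₂ − 1).
1/ε₁ + 1/ε₂ − 1 = 1/0.30 + 1/0.14 − 1 = 9.476.
T₁⁴ − T₂⁴ = 3.87×10^12 − 8.08×10^11 = 3.07×10^12 K⁴.
q = 5.67×10⁻⁸ × 3.07×10^12 / 9.476 = 18400 W/m².
Q = q·A = 18400 × 9.2 = 1.69×10^5 W.

Q ≈ 1.69×10^5 W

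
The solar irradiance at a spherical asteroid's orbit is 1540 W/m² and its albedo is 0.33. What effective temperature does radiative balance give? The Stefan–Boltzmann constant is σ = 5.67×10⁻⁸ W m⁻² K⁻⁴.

T ≈ 260 K

Power absorbed = (1−a)S·πR²; power emitted = 4πR²σT⁴. Equating and cancelling πR²:
T = ((1−a)S / 4σ)^(1/4) = (1030 / (4 × 5.67×10⁻⁸))^(1/4) = (4.55×10^9)^(1/4).
T = 260 K.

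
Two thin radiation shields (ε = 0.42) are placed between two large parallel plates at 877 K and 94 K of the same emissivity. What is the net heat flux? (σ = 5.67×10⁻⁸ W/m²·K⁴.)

q ≈ 2970 W/m²

Each of the 3 gaps contributes resistance (2/ε − 1) = 2/0.42 − 1 = 3.762; total = 11.29.
q = σ(T₁⁴ − T₂⁴) / 11.29 = 5.67×10⁻⁸ × 5.91×10^11 / 11.29 = 2970 W/m².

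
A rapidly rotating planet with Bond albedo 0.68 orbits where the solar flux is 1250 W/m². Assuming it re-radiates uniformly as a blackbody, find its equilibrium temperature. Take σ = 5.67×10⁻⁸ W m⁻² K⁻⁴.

Power absorbed = (1−a)S·πR²; power emitted = 4πR²σT⁴. Equating and cancelling πR²:
T = ((1−a)S / 4σ)^(1/4) = (400 / (4 × 5.67×10⁻⁸))^(1/4) = (1.76×10^9)^(1/4).
T = 205 K.

T ≈ 205 K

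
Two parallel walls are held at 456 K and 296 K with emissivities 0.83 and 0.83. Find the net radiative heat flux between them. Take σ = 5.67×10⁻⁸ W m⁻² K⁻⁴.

q ≈ 1430 W/m²

For two large parallel gray plates, q = σ(T₁⁴ − T₂⁴) / (1/ε₁ + 1/ε₂ − 1).
1/ε₁ + 1/ε₂ − 1 = 1/0.83 + 1/0.83 − 1 = 1.410.
T₁⁴ − T₂⁴ = 4.32×10^10 − 7.68×10^9 = 3.56×10^10 K⁴.
q = 5.67×10⁻⁸ × 3.56×10^10 / 1.410 = 1430 W/m².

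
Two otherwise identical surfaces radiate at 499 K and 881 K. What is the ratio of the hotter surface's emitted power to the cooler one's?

P ∝ T⁴, so the ratio is (881/499)⁴ = (1.766)⁴ = 9.72.

ratio ≈ 9.72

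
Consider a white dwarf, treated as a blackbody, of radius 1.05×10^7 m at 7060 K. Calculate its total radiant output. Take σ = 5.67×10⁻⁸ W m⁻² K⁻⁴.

P ≈ 1.95×10^23 W

A = 4πr² = 4π × (1.05×10^7)² = 1.39×10^15 m².
P = σAT⁴ = 5.67×10⁻⁸ × 1.39×10^15 × (7060)⁴ = 5.67×10⁻⁸ × 1.39×10^15 × 2.48×10^15.
P = 1.95×10^23 W.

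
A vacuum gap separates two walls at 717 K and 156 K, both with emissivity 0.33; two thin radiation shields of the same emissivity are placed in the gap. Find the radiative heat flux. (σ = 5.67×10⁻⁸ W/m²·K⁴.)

Each of the 3 gaps contributes resistance (2/ε − 1) = 2/0.33 − 1 = 5.061; total = 15.18.
q = σ(T₁⁴ − T₂⁴) / 15.18 = 5.67×10⁻⁸ × 2.64×10^11 / 15.18 = 985 W/m².

q ≈ 985 W/m²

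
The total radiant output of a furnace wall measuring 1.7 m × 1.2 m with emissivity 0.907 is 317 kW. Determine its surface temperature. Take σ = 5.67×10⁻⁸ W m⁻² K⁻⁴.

A = 1.7 × 1.2 = 2.04 m².
From P = εσAT⁴, T = (P / εσA)^(1/4) = (3.17×10^5 / (0.907 × 5.67×10⁻⁸ × 2.04))^(1/4).
T = (3.02×10^12)^(1/4) = 1320 K.

T ≈ 1320 K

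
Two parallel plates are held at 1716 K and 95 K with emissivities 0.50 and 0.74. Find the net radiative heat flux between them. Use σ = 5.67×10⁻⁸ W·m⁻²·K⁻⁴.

For two large parallel gray plates, q = σ(T₁⁴ − T₂⁴) / (1/ε₁ + 1/ε₂ − 1).
1/ε₁ + 1/ε₂ − 1 = 1/0.50 + 1/0.74 − 1 = 2.351.
T₁⁴ − T₂⁴ = 8.67×10^12 − 8.15×10^7 = 8.67×10^12 K⁴.
q = 5.67×10⁻⁸ × 8.67×10^12 / 2.351 = 2.09×10^5 W/m².

q ≈ 2.09×10^5 W/m²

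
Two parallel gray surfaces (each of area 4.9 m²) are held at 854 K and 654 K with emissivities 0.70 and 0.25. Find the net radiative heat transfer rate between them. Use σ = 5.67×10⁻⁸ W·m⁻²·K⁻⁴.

For two large parallel gray plates, q = σ(T₁⁴ − T₂⁴) / (1/ε₁ + 1/ε₂ − 1).
1/ε₁ + 1/ε₂ − 1 = 1/0.70 + 1/0.25 − 1 = 4.429.
T₁⁴ − T₂⁴ = 5.32×10^11 − 1.83×10^11 = 3.49×10^11 K⁴.
q = 5.67×10⁻⁸ × 3.49×10^11 / 4.429 = 4470 W/m².
Q = q·A = 4470 × 4.9 = 21900 W.

Q ≈ 21900 W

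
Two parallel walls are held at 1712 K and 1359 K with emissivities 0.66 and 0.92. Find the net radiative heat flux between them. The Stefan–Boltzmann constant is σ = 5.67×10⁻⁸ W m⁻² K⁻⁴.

For two large parallel gray plates, q = σ(T₁⁴ − T₂⁴) / (1/ε₁ + 1/ε₂ − 1).
1/ε₁ + 1/ε₂ − 1 = 1/0.66 + 1/0.92 − 1 = 1.602.
T₁⁴ − T₂⁴ = 8.59×10^12 − 3.41×10^12 = 5.18×10^12 K⁴.
q = 5.67×10⁻⁸ × 5.18×10^12 / 1.602 = 1.83×10^5 W/m².

q ≈ 1.83×10^5 W/m²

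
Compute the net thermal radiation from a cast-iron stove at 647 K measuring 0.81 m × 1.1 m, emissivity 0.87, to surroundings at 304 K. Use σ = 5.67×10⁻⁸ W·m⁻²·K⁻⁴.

Q ≈ 7330 W

A = 0.81 × 1.1 = 0.891 m².
Q = εσA(T⁴ − T_s⁴). T⁴ − T_s⁴ = (647)⁴ − (304)⁴ = 1.75×10^11 − 8.54×10^9 = 1.67×10^11 K⁴.
Q = 0.87 × 5.67×10⁻⁸ × 0.891 × 1.67×10^11 = 7330 W.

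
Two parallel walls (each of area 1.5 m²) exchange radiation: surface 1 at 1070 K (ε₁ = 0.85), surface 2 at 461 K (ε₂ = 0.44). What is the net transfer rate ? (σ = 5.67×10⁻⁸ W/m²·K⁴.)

For two large parallel gray plates, q = σ(T₁⁴ − T₂⁴) / (1/ε₁ + 1/ε₂ − 1).
1/ε₁ + 1/ε₂ − 1 = 1/0.85 + 1/0.44 − 1 = 2.449.
T₁⁴ − T₂⁴ = 1.31×10^12 − 4.52×10^10 = 1.27×10^12 K⁴.
q = 5.67×10⁻⁸ × 1.27×10^12 / 2.449 = 29300 W/m².
Q = q·A = 29300 × 1.5 = 43900 W.

Q ≈ 43900 W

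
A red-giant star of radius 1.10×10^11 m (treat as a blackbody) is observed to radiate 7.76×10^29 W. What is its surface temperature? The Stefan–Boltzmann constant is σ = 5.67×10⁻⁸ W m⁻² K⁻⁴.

A = 4πr² = 4π × (1.10×10^11)² = 1.52×10^23 m².
From P = σAT⁴, T = (P / σA)^(1/4) = (7.76×10^29 / (5.67×10⁻⁸ × 1.52×10^23))^(1/4).
T = (9.00×10^13)^(1/4) = 3080 K.

T ≈ 3080 K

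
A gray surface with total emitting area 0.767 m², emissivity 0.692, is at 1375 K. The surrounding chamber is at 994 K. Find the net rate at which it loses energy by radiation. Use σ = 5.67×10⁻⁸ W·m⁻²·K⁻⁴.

Q = εσA(T⁴ − T_s⁴). T⁴ − T_s⁴ = (1375)⁴ − (994)⁴ = 3.57×10^12 − 9.76×10^11 = 2.60×10^12 K⁴.
Q = 0.692 × 5.67×10⁻⁸ × 0.767 × 2.60×10^12 = 78200 W.

Q ≈ 78200 W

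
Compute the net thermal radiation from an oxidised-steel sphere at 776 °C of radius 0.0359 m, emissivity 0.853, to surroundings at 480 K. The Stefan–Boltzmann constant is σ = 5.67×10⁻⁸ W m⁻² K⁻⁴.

Q ≈ 907 W

A = 4πr² = 4π × (0.0359)² = 0.0162 m².
Convert: 776 °C = 1049 K.
Q = εσA(T⁴ − T_s⁴). T⁴ − T_s⁴ = (1049)⁴ − (480)⁴ = 1.21×10^12 − 5.31×10^10 = 1.16×10^12 K⁴.
Q = 0.853 × 5.67×10⁻⁸ × 0.0162 × 1.16×10^12 = 907 W.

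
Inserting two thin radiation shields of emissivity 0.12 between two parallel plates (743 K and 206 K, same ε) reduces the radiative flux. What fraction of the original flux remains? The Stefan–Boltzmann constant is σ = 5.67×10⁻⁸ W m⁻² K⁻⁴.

ratio ≈ 0.333

With N identical shields there are N+1 = 3 gaps in series, each with the same radiative resistance, so the flux falls to 1/(N+1) of its unshielded value.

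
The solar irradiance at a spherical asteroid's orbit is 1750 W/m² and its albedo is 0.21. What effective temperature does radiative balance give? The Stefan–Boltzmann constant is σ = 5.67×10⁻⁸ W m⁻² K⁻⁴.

Power absorbed = (1−a)S·πR²; power emitted = 4πR²σT⁴. Equating and cancelling πR²:
T = ((1−a)S / 4σ)^(1/4) = (1380 / (4 × 5.67×10⁻⁸))^(1/4) = (6.10×10^9)^(1/4).
T = 279 K.

T ≈ 279 K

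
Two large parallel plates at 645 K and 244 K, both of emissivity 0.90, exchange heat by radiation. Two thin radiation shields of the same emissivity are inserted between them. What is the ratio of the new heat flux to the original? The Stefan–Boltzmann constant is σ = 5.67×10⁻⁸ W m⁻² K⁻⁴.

ratio ≈ 0.333

With N identical shields there are N+1 = 3 gaps in series, each with the same radiative resistance, so the flux falls to 1/(N+1) of its unshielded value.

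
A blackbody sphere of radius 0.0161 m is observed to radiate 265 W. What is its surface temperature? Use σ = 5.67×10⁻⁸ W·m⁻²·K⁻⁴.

A = 4πr² = 4π × (0.0161)² = 3.26×10^-3 m².
From P = σAT⁴, T = (P / σA)^(1/4) = (265 / (5.67×10⁻⁸ × 3.26×10^-3))^(1/4).
T = (1.43×10^12)^(1/4) = 1090 K.

T ≈ 1090 K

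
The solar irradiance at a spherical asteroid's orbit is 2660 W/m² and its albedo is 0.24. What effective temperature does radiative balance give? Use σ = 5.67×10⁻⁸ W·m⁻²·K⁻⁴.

T ≈ 307 K

Power absorbed = (1−a)S·πR²; power emitted = 4πR²σT⁴. Equating and cancelling πR²:
T = ((1−a)S / 4σ)^(1/4) = (2020 / (4 × 5.67×10⁻⁸))^(1/4) = (8.91×10^9)^(1/4).
T = 307 K.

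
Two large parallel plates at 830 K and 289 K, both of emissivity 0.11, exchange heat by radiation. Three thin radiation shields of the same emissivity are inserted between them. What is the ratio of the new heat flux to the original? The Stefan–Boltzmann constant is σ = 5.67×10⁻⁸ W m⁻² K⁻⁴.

With N identical shields there are N+1 = 4 gaps in series, each with the same radiative resistance, so the flux falls to 1/(N+1) of its unshielded value.

ratio ≈ 0.250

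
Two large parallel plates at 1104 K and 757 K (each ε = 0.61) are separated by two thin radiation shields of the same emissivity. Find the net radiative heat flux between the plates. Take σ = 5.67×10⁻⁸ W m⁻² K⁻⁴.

q ≈ 9600 W/m²

Each of the 3 gaps contributes resistance (2/ε − 1) = 2/0.61 − 1 = 2.279; total = 6.836.
q = σ(T₁⁴ − T₂⁴) / 6.836 = 5.67×10⁻⁸ × 1.16×10^12 / 6.836 = 9600 W/m².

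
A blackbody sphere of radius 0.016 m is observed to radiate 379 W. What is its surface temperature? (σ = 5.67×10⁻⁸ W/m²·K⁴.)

T ≈ 1200 K

A = 4πr² = 4π × (0.016)² = 3.22×10^-3 m².
From P = σAT⁴, T = (P / σA)^(1/4) = (379 / (5.67×10⁻⁸ × 3.22×10^-3))^(1/4).
T = (2.08×10^12)^(1/4) = 1200 K.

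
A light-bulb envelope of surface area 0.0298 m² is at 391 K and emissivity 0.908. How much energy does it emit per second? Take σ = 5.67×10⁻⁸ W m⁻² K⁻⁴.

P = εσAT⁴ = 0.908 × 5.67×10⁻⁸ × 0.0298 × (391)⁴ = 0.908 × 5.67×10⁻⁸ × 0.0298 × 2.34×10^10.
P = 35.9 W.

P ≈ 35.9 W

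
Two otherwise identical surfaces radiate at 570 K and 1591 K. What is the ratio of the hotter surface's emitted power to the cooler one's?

ratio ≈ 60.7

P ∝ T⁴, so the ratio is (1591/570)⁴ = (2.791)⁴ = 60.7.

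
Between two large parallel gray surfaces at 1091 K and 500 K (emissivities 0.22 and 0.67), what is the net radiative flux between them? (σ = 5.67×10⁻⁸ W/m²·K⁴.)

For two large parallel gray plates, q = σ(T₁⁴ − T₂⁴) / (1/ε₁ + 1/ε₂ − 1).
1/ε₁ + 1/ε₂ − 1 = 1/0.22 + 1/0.67 − 1 = 5.038.
T₁⁴ − T₂⁴ = 1.42×10^12 − 6.25×10^10 = 1.35×10^12 K⁴.
q = 5.67×10⁻⁸ × 1.35×10^12 / 5.038 = 15200 W/m².

q ≈ 15200 W/m²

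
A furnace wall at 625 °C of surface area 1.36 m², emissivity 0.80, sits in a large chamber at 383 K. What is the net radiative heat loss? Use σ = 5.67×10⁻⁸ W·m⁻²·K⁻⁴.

Convert: 625 °C = 898 K.
Q = εσA(T⁴ − T_s⁴). T⁴ − T_s⁴ = (898)⁴ − (383)⁴ = 6.50×10^11 − 2.15×10^10 = 6.29×10^11 K⁴.
Q = 0.80 × 5.67×10⁻⁸ × 1.36 × 6.29×10^11 = 38800 W.

Q ≈ 38800 W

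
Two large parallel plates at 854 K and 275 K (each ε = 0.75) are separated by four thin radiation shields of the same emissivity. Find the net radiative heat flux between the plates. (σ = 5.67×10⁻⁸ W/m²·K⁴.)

q ≈ 3580 W/m²

Each of the 5 gaps contributes resistance (2/ε − 1) = 2/0.75 − 1 = 1.667; total = 8.333.
q = σ(T₁⁴ − T₂⁴) / 8.333 = 5.67×10⁻⁸ × 5.26×10^11 / 8.333 = 3580 W/m².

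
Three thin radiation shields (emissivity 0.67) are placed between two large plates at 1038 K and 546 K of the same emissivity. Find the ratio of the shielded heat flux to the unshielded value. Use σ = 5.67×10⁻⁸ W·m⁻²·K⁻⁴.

With N identical shields there are N+1 = 4 gaps in series, each with the same radiative resistance, so the flux falls to 1/(N+1) of its unshielded value.

ratio ≈ 0.250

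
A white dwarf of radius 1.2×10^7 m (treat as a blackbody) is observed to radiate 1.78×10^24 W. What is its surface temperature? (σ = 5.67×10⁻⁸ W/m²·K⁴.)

A = 4πr² = 4π × (1.2×10^7)² = 1.81×10^15 m².
From P = σAT⁴, T = (P / σA)^(1/4) = (1.78×10^24 / (5.67×10⁻⁸ × 1.81×10^15))^(1/4).
T = (1.73×10^16)^(1/4) = 11500 K.

T ≈ 11500 K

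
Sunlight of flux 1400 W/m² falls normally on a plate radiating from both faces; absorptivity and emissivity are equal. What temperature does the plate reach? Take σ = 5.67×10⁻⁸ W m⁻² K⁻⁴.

Absorbed flux αS = emitted flux 2εσT⁴ per unit area; with α = ε this gives T = (S/2σ)^(1/4).
T = (1400 / (2 × 5.67×10⁻⁸))^(1/4) = (1.23×10^10)^(1/4).
T = 333 K.

T ≈ 333 K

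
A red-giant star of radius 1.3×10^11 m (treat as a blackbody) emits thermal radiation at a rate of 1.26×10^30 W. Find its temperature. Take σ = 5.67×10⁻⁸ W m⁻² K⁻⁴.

A = 4πr² = 4π × (1.3×10^11)² = 2.12×10^23 m².
From P = σAT⁴, T = (P / σA)^(1/4) = (1.26×10^30 / (5.67×10⁻⁸ × 2.12×10^23))^(1/4).
T = (1.05×10^14)^(1/4) = 3200 K.

T ≈ 3200 K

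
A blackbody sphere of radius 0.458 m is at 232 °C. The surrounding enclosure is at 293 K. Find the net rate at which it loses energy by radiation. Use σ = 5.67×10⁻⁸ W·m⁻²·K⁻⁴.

A = 4πr² = 4π × (0.458)² = 2.64 m².
Convert: 232 °C = 505 K.
Q = σA(T⁴ − T_s⁴). T⁴ − T_s⁴ = (505)⁴ − (293)⁴ = 6.50×10^10 − 7.37×10^9 = 5.77×10^10 K⁴.
Q = 5.67×10⁻⁸ × 2.64 × 5.77×10^10 = 8620 W.

Q ≈ 8620 W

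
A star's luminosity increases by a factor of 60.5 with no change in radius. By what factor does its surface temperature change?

P ∝ T⁴ ⇒ T ∝ P^(1/4), so T scales by (60.5)^(1/4) = 2.79.

factor ≈ 2.79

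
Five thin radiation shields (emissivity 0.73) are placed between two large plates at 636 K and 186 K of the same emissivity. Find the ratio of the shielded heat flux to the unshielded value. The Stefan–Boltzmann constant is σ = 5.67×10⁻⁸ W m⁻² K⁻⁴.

With N identical shields there are N+1 = 6 gaps in series, each with the same radiative resistance, so the flux falls to 1/(N+1) of its unshielded value.

ratio ≈ 0.167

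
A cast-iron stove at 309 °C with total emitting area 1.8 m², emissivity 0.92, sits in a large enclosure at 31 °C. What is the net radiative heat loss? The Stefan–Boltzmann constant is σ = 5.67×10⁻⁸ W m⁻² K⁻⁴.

Q ≈ 9970 W

Convert: 309 °C = 582 K; 31 °C = 304 K.
Q = εσA(T⁴ − T_s⁴). T⁴ − T_s⁴ = (582)⁴ − (304)⁴ = 1.15×10^11 − 8.54×10^9 = 1.06×10^11 K⁴.
Q = 0.92 × 5.67×10⁻⁸ × 1.80 × 1.06×10^11 = 9970 W.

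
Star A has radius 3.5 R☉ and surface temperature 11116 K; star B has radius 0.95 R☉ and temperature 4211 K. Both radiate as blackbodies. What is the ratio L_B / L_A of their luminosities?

L_B/L_A ≈ 1.52×10^-3

L = 4πR²σT⁴ ∝ R²T⁴, so L_B/L_A = (0.95/3.5)² × (4211/11116)⁴ = 0.0737 × 0.0206 = 1.52×10^-3.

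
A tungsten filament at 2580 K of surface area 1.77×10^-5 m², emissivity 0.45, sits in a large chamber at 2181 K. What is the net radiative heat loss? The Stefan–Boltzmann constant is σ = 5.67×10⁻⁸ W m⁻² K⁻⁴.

Q = εσA(T⁴ − T_s⁴). T⁴ − T_s⁴ = (2580)⁴ − (2181)⁴ = 4.43×10^13 − 2.26×10^13 = 2.17×10^13 K⁴.
Q = 0.45 × 5.67×10⁻⁸ × 1.77×10^-5 × 2.17×10^13 = 9.79 W.

Q ≈ 9.79 W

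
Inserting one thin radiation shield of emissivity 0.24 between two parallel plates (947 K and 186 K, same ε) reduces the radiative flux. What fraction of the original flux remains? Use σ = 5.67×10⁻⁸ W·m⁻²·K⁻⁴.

ratio ≈ 0.500

With N identical shields there are N+1 = 2 gaps in series, each with the same radiative resistance, so the flux falls to 1/(N+1) of its unshielded value.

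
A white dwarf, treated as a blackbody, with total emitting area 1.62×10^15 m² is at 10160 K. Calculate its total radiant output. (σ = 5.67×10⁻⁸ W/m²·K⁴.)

P = σAT⁴ = 5.67×10⁻⁸ × 1.62×10^15 × (10160)⁴ = 5.67×10⁻⁸ × 1.62×10^15 × 1.07×10^16.
P = 9.79×10^23 W.

P ≈ 9.79×10^23 W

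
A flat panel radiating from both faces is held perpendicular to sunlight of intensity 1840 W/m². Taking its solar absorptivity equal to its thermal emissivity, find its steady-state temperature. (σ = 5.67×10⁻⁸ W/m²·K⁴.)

T ≈ 357 K

Absorbed flux αS = emitted flux 2εσT⁴ per unit area; with α = ε this gives T = (S/2σ)^(1/4).
T = (1840 / (2 × 5.67×10⁻⁸))^(1/4) = (1.62×10^10)^(1/4).
T = 357 K.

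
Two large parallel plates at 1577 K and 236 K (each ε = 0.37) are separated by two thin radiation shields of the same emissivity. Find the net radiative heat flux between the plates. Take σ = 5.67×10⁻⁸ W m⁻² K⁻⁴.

Each of the 3 gaps contributes resistance (2/ε − 1) = 2/0.37 − 1 = 4.405; total = 13.22.
q = σ(T₁⁴ − T₂⁴) / 13.22 = 5.67×10⁻⁸ × 6.18×10^12 / 13.22 = 26500 W/m².

q ≈ 26500 W/m²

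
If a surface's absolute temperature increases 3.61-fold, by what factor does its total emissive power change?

factor ≈ 170

P ∝ T⁴, so the power scales as (3.61)⁴ = 170.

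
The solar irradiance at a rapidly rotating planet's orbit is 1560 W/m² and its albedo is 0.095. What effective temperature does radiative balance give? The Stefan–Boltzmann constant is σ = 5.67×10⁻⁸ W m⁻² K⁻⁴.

Power absorbed = (1−a)S·πR²; power emitted = 4πR²σT⁴. Equating and cancelling πR²:
T = ((1−a)S / 4σ)^(1/4) = (1410 / (4 × 5.67×10⁻⁸))^(1/4) = (6.22×10^9)^(1/4).
T = 281 K.

T ≈ 281 K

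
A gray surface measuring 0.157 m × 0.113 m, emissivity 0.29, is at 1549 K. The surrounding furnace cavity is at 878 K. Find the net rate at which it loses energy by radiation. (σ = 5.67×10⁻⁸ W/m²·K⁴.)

Q ≈ 1510 W

A = 0.157 × 0.113 = 0.0177 m².
Q = εσA(T⁴ − T_s⁴). T⁴ − T_s⁴ = (1549)⁴ − (878)⁴ = 5.76×10^12 − 5.94×10^11 = 5.16×10^12 K⁴.
Q = 0.29 × 5.67×10⁻⁸ × 0.0177 × 5.16×10^12 = 1510 W.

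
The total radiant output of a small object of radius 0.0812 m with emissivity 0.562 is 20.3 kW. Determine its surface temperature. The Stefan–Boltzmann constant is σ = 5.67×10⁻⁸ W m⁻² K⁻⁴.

A = 4πr² = 4π × (0.0812)² = 0.0829 m².
From P = εσAT⁴, T = (P / εσA)^(1/4) = (20300 / (0.562 × 5.67×10⁻⁸ × 0.0829))^(1/4).
T = (7.69×10^12)^(1/4) = 1670 K.

T ≈ 1670 K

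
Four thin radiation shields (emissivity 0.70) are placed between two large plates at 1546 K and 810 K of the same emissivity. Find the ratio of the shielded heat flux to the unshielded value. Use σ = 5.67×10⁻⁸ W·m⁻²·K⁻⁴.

With N identical shields there are N+1 = 5 gaps in series, each with the same radiative resistance, so the flux falls to 1/(N+1) of its unshielded value.

ratio ≈ 0.200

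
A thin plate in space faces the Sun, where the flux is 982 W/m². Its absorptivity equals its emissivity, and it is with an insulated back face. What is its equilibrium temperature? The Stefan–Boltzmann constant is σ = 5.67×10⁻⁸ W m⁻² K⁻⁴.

T ≈ 363 K

Absorbed flux αS = emitted flux εσT⁴ (one radiating face); with α = ε, T = (S/σ)^(1/4).
T = (982 / 5.67×10⁻⁸)^(1/4) = (1.73×10^10)^(1/4).
T = 363 K.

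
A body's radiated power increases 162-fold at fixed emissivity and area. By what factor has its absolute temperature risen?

P ∝ T⁴ ⇒ T ∝ P^(1/4), so T scales by (162)^(1/4) = 3.57.

factor ≈ 3.57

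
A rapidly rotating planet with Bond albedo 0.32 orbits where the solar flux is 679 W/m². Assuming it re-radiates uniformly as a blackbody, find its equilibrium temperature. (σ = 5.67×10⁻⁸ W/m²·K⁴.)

Power absorbed = (1−a)S·πR²; power emitted = 4πR²σT⁴. Equating and cancelling πR²:
T = ((1−a)S / 4σ)^(1/4) = (462 / (4 × 5.67×10⁻⁸))^(1/4) = (2.04×10^9)^(1/4).
T = 212 K.

T ≈ 212 K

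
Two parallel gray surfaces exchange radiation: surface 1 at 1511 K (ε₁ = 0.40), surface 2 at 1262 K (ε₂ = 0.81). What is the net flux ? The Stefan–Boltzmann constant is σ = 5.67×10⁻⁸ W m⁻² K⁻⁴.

For two large parallel gray plates, q = σ(T₁⁴ − T₂⁴) / (1/ε₁ + 1/ε₂ − 1).
1/ε₁ + 1/ε₂ − 1 = 1/0.40 + 1/0.81 − 1 = 2.735.
T₁⁴ − T₂⁴ = 5.21×10^12 − 2.54×10^12 = 2.68×10^12 K⁴.
q = 5.67×10⁻⁸ × 2.68×10^12 / 2.735 = 55500 W/m².

q ≈ 55500 W/m²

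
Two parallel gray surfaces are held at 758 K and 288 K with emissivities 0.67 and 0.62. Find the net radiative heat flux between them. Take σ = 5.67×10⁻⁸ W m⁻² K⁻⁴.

q ≈ 8710 W/m²

For two large parallel gray plates, q = σ(T₁⁴ − T₂⁴) / (1/ε₁ + 1/ε₂ − 1).
1/ε₁ + 1/ε₂ − 1 = 1/0.67 + 1/0.62 − 1 = 2.105.
T₁⁴ − T₂⁴ = 3.30×10^11 − 6.88×10^9 = 3.23×10^11 K⁴.
q = 5.67×10⁻⁸ × 3.23×10^11 / 2.105 = 8710 W/m².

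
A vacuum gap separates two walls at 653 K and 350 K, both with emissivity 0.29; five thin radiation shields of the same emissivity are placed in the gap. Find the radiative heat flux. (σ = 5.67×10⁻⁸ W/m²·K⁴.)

q ≈ 267 W/m²

Each of the 6 gaps contributes resistance (2/ε − 1) = 2/0.29 − 1 = 5.897; total = 35.38.
q = σ(T₁⁴ − T₂⁴) / 35.38 = 5.67×10⁻⁸ × 1.67×10^11 / 35.38 = 267 W/m².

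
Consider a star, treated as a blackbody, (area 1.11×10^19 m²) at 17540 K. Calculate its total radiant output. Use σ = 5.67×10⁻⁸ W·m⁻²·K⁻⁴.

P = σAT⁴ = 5.67×10⁻⁸ × 1.11×10^19 × (17540)⁴ = 5.67×10⁻⁸ × 1.11×10^19 × 9.46×10^16.
P = 5.96×10^28 W.

P ≈ 5.96×10^28 W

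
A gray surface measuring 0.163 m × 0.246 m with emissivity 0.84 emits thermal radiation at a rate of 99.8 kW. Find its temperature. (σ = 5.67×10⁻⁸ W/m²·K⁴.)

T ≈ 2690 K

A = 0.163 × 0.246 = 0.0401 m².
From P = εσAT⁴, T = (P / εσA)^(1/4) = (99800 / (0.84 × 5.67×10⁻⁸ × 0.0401))^(1/4).
T = (5.23×10^13)^(1/4) = 2690 K.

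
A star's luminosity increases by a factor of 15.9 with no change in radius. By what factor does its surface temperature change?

factor ≈ 2.00

P ∝ T⁴ ⇒ T ∝ P^(1/4), so T scales by (15.9)^(1/4) = 2.00.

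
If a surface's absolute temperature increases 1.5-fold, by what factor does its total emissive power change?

P ∝ T⁴, so the power scales as (1.5)⁴ = 5.06.

factor ≈ 5.06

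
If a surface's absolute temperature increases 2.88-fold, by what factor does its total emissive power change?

P ∝ T⁴, so the power scales as (2.88)⁴ = 68.8.

factor ≈ 68.8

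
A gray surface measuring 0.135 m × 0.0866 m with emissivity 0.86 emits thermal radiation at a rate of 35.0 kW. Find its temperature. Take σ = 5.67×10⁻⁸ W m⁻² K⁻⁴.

A = 0.135 × 0.0866 = 0.0117 m².
From P = εσAT⁴, T = (P / εσA)^(1/4) = (35000 / (0.86 × 5.67×10⁻⁸ × 0.0117))^(1/4).
T = (6.14×10^13)^(1/4) = 2800 K.

T ≈ 2800 K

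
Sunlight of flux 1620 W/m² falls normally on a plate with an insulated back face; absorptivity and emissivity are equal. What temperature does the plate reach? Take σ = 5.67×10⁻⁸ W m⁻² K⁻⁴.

Absorbed flux αS = emitted flux εσT⁴ (one radiating face); with α = ε, T = (S/σ)^(1/4).
T = (1620 / 5.67×10⁻⁸)^(1/4) = (2.86×10^10)^(1/4).
T = 411 K.

T ≈ 411 K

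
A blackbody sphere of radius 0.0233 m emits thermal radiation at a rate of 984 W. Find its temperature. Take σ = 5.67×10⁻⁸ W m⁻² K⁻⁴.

A = 4πr² = 4π × (0.0233)² = 6.82×10^-3 m².
From P = σAT⁴, T = (P / σA)^(1/4) = (984 / (5.67×10⁻⁸ × 6.82×10^-3))^(1/4).
T = (2.54×10^12)^(1/4) = 1260 K.

T ≈ 1260 K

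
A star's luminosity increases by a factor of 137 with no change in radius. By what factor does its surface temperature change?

factor ≈ 3.42

P ∝ T⁴ ⇒ T ∝ P^(1/4), so T scales by (137)^(1/4) = 3.42.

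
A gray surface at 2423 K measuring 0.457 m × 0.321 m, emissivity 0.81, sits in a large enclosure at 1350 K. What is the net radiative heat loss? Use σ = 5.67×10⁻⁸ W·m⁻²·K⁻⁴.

A = 0.457 × 0.321 = 0.147 m².
Q = εσA(T⁴ − T_s⁴). T⁴ − T_s⁴ = (2423)⁴ − (1350)⁴ = 3.45×10^13 − 3.32×10^12 = 3.11×10^13 K⁴.
Q = 0.81 × 5.67×10⁻⁸ × 0.147 × 3.11×10^13 = 2.10×10^5 W.

Q ≈ 2.10×10^5 W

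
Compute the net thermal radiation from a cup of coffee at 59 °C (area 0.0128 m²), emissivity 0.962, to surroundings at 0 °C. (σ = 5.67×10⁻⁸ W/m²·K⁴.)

Convert: 59 °C = 332 K; 0 °C = 273 K.
Q = εσA(T⁴ − T_s⁴). T⁴ − T_s⁴ = (332)⁴ − (273)⁴ = 1.21×10^10 − 5.55×10^9 = 6.59×10^9 K⁴.
Q = 0.962 × 5.67×10⁻⁸ × 0.0128 × 6.59×10^9 = 4.60 W.

Q ≈ 4.60 W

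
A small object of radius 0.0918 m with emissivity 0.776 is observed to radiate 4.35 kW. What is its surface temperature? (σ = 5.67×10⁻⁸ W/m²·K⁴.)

T ≈ 983 K

A = 4πr² = 4π × (0.0918)² = 0.106 m².
From P = εσAT⁴, T = (P / εσA)^(1/4) = (4350 / (0.776 × 5.67×10⁻⁸ × 0.106))^(1/4).
T = (9.34×10^11)^(1/4) = 983 K.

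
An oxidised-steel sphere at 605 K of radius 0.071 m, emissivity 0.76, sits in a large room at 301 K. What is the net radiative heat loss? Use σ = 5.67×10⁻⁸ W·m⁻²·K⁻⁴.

Q ≈ 343 W

A = 4πr² = 4π × (0.071)² = 0.0633 m².
Q = εσA(T⁴ − T_s⁴). T⁴ − T_s⁴ = (605)⁴ − (301)⁴ = 1.34×10^11 − 8.21×10^9 = 1.26×10^11 K⁴.
Q = 0.76 × 5.67×10⁻⁸ × 0.0633 × 1.26×10^11 = 343 W.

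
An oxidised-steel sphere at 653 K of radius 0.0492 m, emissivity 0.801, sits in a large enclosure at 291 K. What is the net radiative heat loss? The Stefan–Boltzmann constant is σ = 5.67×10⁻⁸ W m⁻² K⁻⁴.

Q ≈ 241 W

A = 4πr² = 4π × (0.0492)² = 0.0304 m².
Q = εσA(T⁴ − T_s⁴). T⁴ − T_s⁴ = (653)⁴ − (291)⁴ = 1.82×10^11 − 7.17×10^9 = 1.75×10^11 K⁴.
Q = 0.801 × 5.67×10⁻⁸ × 0.0304 × 1.75×10^11 = 241 W.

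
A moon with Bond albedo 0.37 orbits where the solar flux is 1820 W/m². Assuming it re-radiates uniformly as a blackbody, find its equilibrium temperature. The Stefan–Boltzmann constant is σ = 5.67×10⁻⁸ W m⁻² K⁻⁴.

T ≈ 267 K

Power absorbed = (1−a)S·πR²; power emitted = 4πR²σT⁴. Equating and cancelling πR²:
T = ((1−a)S / 4σ)^(1/4) = (1150 / (4 × 5.67×10⁻⁸))^(1/4) = (5.06×10^9)^(1/4).
T = 267 K.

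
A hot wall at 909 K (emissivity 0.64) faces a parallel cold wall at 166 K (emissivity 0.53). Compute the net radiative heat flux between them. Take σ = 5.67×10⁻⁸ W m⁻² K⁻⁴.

q ≈ 15800 W/m²

For two large parallel gray plates, q = σ(T₁⁴ − T₂⁴) / (1/ε₁ + 1/ε₂ − 1).
1/ε₁ + 1/ε₂ − 1 = 1/0.64 + 1/0.53 − 1 = 2.449.
T₁⁴ − T₂⁴ = 6.83×10^11 − 7.59×10^8 = 6.82×10^11 K⁴.
q = 5.67×10⁻⁸ × 6.82×10^11 / 2.449 = 15800 W/m².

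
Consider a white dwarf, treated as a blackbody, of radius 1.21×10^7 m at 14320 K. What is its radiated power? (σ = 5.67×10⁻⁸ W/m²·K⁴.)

A = 4πr² = 4π × (1.21×10^7)² = 1.84×10^15 m².
P = σAT⁴ = 5.67×10⁻⁸ × 1.84×10^15 × (14320)⁴ = 5.67×10⁻⁸ × 1.84×10^15 × 4.21×10^16.
P = 4.39×10^24 W.

P ≈ 4.39×10^24 W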